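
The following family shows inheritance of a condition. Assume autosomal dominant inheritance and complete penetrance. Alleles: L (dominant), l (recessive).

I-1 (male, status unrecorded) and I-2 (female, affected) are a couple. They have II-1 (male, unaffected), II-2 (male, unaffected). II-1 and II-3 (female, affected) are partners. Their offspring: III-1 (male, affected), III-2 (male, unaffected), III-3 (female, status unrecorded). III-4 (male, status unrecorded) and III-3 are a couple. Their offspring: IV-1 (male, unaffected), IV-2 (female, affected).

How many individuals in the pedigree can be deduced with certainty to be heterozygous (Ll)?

3

Obligate heterozygotes: I-2 is affected so carries L and passed l to II-1 (ll), so I-2 is Ll; II-3 is affected so carries L and passed l to III-2 (ll), so II-3 is Ll; III-1 is affected so carries L and received l from II-1 (ll), so III-1 is Ll.
Every other individual is either homozygous by phenotype or has at least one consistent homozygous assignment, so the count is 3.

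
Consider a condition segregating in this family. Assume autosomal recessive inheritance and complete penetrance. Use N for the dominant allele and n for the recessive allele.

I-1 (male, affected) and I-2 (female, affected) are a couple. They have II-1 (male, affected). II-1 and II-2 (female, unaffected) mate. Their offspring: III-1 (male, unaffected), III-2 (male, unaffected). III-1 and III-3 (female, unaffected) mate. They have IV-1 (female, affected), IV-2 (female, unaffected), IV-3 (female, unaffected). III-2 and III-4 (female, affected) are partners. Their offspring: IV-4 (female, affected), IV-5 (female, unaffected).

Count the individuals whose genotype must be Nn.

Obligate heterozygotes: III-1 is unaffected so carries N and received n from II-1 (nn), so III-1 is Nn; III-2 is unaffected so carries N and received n from II-1 (nn), so III-2 is Nn; III-3 is unaffected so carries N and passed n to IV-1 (nn), so III-3 is Nn; IV-5 is unaffected so carries N and received n from III-4 (nn), so IV-5 is Nn.
Every other individual is either homozygous by phenotype or has at least one consistent homozygous assignment, so the count is 4.

4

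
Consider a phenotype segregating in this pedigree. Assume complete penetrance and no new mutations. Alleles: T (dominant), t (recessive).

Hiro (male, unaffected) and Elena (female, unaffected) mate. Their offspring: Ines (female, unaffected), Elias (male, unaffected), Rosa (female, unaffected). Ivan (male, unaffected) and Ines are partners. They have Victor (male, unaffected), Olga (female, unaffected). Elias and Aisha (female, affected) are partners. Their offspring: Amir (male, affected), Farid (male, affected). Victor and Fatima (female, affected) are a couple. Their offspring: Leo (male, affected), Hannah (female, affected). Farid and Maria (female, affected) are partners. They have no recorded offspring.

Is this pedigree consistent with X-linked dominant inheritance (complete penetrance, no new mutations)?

Yes

A consistent assignment under X-linked dominant exists: Hiro X^t Y, Elena X^t X^t, Ines X^t X^t, Elias X^t Y, Rosa X^t X^t, Ivan X^t Y, Aisha X^T X^T, Victor X^t Y, Olga X^t X^t, Fatima X^T X^T, Amir X^T Y, Farid X^T Y, Maria X^T X^T, Leo X^T Y, Hannah X^T X^t.
In this assignment every recorded phenotype matches its genotype and every non-founder's genotype is obtainable from its parents' genotypes, so the pedigree is consistent.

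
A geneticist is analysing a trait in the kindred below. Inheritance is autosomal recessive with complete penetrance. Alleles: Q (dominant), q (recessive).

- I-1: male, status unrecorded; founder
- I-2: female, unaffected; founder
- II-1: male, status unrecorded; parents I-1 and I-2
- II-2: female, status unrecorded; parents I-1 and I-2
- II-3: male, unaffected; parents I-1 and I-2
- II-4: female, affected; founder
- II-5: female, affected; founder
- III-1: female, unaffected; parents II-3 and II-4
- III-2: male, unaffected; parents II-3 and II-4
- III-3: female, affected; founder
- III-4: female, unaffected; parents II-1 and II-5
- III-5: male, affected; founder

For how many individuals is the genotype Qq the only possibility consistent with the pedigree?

3

Obligate heterozygotes: III-1 is unaffected so carries Q and received q from II-4 (qq), so III-1 is Qq; III-2 is unaffected so carries Q and received q from II-4 (qq), so III-2 is Qq; III-4 is unaffected so carries Q and received q from II-5 (qq), so III-4 is Qq.
Every other individual is either homozygous by phenotype or has at least one consistent homozygous assignment, so the count is 3.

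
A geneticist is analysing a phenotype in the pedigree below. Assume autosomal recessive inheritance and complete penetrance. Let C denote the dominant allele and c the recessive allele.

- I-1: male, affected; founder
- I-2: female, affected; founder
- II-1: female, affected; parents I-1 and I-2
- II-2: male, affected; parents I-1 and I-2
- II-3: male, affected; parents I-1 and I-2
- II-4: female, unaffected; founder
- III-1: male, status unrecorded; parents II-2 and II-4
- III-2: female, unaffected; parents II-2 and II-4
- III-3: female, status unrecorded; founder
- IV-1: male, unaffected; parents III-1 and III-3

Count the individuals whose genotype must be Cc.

1

Obligate heterozygotes: III-2 is unaffected so carries C and received c from II-2 (cc), so III-2 is Cc.
Every other individual is either homozygous by phenotype or has at least one consistent homozygous assignment, so the count is 1.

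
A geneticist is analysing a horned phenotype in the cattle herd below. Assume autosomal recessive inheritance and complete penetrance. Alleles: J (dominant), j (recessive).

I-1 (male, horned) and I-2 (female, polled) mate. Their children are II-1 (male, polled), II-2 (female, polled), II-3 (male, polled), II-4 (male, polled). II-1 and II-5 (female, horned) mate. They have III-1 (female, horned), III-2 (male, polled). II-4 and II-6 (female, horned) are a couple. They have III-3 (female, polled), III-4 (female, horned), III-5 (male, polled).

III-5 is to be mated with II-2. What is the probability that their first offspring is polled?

III-5 is polled so carries J and received j from II-6 (jj), so III-5 is Jj.
II-2 is polled so carries J and received j from I-1 (jj), so II-2 is Jj.
The cross gives 1/4 JJ : 1/2 Jj : 1/4 jj, so P(offspring is polled) = 3/4.

3/4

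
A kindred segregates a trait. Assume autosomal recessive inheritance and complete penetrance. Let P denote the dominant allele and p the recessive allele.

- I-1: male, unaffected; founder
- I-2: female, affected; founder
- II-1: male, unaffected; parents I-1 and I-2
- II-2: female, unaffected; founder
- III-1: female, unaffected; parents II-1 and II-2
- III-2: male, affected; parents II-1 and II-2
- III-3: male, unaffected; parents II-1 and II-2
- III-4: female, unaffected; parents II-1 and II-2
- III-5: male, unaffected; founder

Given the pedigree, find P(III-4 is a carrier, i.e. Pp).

II-1 is unaffected so carries P and received p from I-2 (pp), so II-1 is Pp.
II-2 is unaffected so carries P and passed p to III-2 (pp), so II-2 is Pp.
Their cross gives offspring ratios 1/4 PP : 1/2 Pp : 1/4 pp. Conditioning on III-4 being unaffected, P(Pp) = 1/2 / 3/4 = 2/3.

2/3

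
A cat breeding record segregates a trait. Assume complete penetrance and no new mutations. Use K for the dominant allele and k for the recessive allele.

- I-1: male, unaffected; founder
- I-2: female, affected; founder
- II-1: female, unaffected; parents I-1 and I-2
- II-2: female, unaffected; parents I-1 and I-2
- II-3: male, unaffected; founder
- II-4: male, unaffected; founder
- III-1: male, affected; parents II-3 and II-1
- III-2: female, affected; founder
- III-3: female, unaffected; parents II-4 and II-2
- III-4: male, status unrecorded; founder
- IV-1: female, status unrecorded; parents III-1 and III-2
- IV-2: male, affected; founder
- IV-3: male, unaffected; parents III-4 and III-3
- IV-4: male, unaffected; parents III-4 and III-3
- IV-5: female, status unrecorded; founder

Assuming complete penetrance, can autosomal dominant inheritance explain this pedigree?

No

Under autosomal dominant, III-1 (affected, male) cannot arise from II-3 (unaffected) × II-1 (unaffected).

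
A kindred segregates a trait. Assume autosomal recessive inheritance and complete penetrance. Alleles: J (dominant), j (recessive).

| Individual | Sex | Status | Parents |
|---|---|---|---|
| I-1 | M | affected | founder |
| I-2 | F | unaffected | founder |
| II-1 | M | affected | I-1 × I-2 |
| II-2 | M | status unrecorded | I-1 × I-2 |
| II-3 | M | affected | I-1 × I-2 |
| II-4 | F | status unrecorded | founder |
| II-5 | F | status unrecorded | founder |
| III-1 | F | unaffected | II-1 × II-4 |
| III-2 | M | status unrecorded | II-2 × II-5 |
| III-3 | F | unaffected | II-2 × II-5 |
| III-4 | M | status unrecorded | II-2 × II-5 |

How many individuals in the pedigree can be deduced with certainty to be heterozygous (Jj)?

2

Obligate heterozygotes: I-2 is unaffected so carries J and passed j to II-1 (jj), so I-2 is Jj; III-1 is unaffected so carries J and received j from II-1 (jj), so III-1 is Jj.
Every other individual is either homozygous by phenotype or has at least one consistent homozygous assignment, so the count is 2.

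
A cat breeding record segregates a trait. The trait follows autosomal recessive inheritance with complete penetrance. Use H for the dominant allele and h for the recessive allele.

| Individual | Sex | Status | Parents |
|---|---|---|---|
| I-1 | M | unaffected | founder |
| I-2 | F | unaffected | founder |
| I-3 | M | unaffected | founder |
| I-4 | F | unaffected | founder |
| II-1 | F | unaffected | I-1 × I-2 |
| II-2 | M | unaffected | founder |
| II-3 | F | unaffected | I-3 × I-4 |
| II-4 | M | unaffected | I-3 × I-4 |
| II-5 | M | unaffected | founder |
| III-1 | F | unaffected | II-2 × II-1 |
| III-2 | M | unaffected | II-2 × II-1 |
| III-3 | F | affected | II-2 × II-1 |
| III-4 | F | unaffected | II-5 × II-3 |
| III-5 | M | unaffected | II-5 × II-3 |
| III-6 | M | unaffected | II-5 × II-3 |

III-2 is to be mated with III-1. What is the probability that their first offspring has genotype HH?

4/9

II-2 is unaffected so carries H and passed h to III-3 (hh), so II-2 is Hh.
II-1 is unaffected so carries H and passed h to III-3 (hh), so II-1 is Hh.
III-2 is an unaffected offspring of II-2 (Hh) × II-1 (Hh), whose cross gives 1/4 HH : 1/2 Hh : 1/4 hh; conditioning on being unaffected, III-2 is HH with probability 1/3, Hh with probability 2/3.
III-1 is an unaffected offspring of II-2 (Hh) × II-1 (Hh), whose cross gives 1/4 HH : 1/2 Hh : 1/4 hh; conditioning on being unaffected, III-1 is HH with probability 1/3, Hh with probability 2/3.
Summing over parental genotype combinations, P(offspring has genotype HH) = 1/9·1 + 2/9·1/2 + 2/9·1/2 + 4/9·1/4 = 4/9.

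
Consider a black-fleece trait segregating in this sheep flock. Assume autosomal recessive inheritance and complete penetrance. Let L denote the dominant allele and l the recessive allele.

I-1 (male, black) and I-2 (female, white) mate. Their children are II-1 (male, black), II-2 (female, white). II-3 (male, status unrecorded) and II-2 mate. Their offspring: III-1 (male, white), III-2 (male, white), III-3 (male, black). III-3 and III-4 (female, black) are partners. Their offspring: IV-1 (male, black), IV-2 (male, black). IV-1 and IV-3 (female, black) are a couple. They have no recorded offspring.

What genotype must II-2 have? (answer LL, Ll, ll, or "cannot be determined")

Ll

From phenotype alone, II-2 is LL or Ll.
II-2 is white so carries L and received l from I-1 (ll), so II-2 is Ll.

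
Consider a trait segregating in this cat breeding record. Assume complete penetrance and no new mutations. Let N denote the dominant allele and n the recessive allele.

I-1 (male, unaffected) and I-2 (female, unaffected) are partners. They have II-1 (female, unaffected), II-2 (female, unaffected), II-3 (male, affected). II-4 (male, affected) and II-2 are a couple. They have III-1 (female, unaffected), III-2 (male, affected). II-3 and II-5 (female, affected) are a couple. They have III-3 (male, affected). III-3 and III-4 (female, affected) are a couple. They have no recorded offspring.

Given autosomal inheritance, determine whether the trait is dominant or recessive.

I-1 and I-2 are both unaffected yet have an affected child II-3. Under dominance, an affected child requires at least one affected parent, so the trait cannot be dominant.

recessive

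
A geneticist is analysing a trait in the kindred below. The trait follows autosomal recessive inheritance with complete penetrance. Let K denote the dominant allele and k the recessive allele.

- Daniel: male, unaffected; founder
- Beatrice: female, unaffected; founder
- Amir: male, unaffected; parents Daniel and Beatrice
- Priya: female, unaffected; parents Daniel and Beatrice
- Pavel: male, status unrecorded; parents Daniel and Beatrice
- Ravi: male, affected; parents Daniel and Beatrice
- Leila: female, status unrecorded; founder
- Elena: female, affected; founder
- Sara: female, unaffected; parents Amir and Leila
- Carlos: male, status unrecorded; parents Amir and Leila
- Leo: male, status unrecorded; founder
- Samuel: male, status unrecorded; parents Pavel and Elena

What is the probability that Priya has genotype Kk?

2/3

Daniel is unaffected so carries K and passed k to Ravi (kk), so Daniel is Kk.
Beatrice is unaffected so carries K and passed k to Ravi (kk), so Beatrice is Kk.
Their cross gives offspring ratios 1/4 KK : 1/2 Kk : 1/4 kk. Conditioning on Priya being unaffected, P(Kk) = 1/2 / 3/4 = 2/3.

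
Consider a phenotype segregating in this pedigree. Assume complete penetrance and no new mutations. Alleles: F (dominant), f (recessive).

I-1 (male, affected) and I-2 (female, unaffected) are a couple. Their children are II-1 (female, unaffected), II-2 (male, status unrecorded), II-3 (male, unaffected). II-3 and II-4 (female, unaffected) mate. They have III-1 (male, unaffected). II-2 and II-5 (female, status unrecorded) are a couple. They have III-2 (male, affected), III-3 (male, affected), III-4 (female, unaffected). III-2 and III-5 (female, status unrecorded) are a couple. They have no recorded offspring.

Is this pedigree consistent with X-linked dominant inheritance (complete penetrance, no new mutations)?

No

Under X-linked dominant, II-1 (unaffected, female) cannot arise from I-1 (affected) × I-2 (unaffected).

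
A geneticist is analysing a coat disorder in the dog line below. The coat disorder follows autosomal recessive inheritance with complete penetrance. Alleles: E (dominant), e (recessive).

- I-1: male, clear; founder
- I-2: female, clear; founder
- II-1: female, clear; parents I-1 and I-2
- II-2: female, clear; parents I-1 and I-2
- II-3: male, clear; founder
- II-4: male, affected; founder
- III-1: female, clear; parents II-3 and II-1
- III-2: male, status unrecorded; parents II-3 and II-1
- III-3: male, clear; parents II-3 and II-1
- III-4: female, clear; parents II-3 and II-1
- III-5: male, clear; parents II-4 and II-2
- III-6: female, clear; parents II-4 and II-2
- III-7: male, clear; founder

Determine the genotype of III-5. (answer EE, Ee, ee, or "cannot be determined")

Ee

From phenotype alone, III-5 is EE or Ee.
III-5 is clear so carries E and received e from II-4 (ee), so III-5 is Ee.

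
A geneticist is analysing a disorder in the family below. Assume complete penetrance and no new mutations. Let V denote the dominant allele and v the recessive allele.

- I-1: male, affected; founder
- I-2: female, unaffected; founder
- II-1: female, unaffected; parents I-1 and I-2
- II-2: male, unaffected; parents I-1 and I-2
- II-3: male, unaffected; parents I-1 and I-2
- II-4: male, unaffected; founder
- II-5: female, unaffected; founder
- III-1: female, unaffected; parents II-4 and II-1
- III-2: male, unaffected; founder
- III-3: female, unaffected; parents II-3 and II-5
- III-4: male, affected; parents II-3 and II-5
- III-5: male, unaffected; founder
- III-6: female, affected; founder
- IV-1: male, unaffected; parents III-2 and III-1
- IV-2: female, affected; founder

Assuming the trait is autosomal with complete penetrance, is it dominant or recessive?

recessive

II-3 and II-5 are both unaffected yet have an affected child III-4. Under dominance, an affected child requires at least one affected parent, so the trait cannot be dominant.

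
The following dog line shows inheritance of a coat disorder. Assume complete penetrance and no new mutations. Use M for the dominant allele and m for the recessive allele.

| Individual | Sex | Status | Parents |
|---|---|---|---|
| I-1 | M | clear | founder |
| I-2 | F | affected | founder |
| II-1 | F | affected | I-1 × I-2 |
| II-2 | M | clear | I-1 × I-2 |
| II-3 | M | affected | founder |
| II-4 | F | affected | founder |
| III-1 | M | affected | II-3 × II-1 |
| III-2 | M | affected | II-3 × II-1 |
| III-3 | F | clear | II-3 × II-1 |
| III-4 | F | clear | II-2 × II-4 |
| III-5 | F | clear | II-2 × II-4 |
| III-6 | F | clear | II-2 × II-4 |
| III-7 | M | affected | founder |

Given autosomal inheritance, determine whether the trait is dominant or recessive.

dominant

II-3 and II-1 are both affected yet have a clear child III-3. Under a recessive model two affected parents are homozygous and every child would be affected, so the trait cannot be recessive.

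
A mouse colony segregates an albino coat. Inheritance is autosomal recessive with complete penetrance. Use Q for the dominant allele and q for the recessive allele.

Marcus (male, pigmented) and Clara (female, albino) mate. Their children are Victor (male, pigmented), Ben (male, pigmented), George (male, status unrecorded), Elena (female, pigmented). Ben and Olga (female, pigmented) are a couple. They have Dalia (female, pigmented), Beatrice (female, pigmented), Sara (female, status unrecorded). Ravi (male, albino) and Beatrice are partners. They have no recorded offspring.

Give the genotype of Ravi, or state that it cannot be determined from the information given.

Ravi is albino, so Ravi is qq.

qq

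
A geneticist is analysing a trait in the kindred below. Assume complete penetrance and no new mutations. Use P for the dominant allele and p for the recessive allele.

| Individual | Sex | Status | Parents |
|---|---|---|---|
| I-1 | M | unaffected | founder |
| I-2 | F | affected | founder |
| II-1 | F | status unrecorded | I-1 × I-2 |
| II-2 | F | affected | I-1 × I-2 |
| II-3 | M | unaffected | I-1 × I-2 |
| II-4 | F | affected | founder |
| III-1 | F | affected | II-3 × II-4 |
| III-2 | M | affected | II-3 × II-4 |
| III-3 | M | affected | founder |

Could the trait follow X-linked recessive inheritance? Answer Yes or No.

Under X-linked recessive, II-2 (affected, female) cannot arise from I-1 (unaffected) × I-2 (affected).

No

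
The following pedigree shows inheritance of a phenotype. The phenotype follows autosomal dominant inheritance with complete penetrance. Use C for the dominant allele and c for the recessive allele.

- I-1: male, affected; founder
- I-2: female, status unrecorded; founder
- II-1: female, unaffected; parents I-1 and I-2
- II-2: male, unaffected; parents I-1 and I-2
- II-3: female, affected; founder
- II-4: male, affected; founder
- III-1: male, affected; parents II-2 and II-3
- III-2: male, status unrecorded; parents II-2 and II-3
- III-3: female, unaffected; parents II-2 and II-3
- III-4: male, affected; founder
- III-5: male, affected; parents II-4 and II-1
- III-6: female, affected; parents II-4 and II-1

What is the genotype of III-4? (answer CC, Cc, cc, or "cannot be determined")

cannot be determined

III-4's phenotype allows CC or Cc, and no parent or child forces a single allele at both positions; consistent genotype assignments exist with III-4 as CC or Cc.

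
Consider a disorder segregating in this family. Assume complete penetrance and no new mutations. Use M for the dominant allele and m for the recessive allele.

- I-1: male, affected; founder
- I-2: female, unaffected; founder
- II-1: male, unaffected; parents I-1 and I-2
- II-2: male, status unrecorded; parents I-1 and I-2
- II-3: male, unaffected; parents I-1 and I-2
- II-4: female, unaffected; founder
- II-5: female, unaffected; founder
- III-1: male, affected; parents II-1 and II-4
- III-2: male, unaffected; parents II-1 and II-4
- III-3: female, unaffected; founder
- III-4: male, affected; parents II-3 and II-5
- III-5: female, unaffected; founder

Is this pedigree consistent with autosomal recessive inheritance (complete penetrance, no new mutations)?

A consistent assignment under autosomal recessive exists: I-1 mm, I-2 MM, II-1 Mm, II-2 Mm, II-3 Mm, II-4 Mm, II-5 Mm, III-1 mm, III-2 MM, III-3 MM, III-4 mm, III-5 MM.
In this assignment every recorded phenotype matches its genotype and every non-founder's genotype is obtainable from its parents' genotypes, so the pedigree is consistent.

Yes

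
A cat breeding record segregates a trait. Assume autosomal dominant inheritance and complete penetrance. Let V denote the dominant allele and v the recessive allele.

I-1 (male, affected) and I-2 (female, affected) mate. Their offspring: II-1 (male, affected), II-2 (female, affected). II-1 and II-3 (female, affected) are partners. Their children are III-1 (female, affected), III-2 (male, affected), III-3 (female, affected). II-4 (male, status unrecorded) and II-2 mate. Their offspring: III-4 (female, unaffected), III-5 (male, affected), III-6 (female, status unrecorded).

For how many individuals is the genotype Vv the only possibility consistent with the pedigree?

Obligate heterozygotes: II-2 is affected so carries V and passed v to III-4 (vv), so II-2 is Vv.
Every other individual is either homozygous by phenotype or has at least one consistent homozygous assignment, so the count is 1.

1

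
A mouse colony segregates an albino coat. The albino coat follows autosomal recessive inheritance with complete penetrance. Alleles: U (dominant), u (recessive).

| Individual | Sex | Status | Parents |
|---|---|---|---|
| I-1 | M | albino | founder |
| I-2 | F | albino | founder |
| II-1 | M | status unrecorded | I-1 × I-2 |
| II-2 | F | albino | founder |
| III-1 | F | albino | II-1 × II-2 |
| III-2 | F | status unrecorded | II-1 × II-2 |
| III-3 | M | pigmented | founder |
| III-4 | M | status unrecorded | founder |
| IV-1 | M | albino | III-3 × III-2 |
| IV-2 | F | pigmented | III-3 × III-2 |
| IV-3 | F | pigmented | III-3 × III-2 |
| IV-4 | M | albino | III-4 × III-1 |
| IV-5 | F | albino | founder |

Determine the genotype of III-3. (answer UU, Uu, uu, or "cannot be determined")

From phenotype alone, III-3 is UU or Uu.
III-3 is pigmented so carries U and passed u to IV-1 (uu), so III-3 is Uu.

Uu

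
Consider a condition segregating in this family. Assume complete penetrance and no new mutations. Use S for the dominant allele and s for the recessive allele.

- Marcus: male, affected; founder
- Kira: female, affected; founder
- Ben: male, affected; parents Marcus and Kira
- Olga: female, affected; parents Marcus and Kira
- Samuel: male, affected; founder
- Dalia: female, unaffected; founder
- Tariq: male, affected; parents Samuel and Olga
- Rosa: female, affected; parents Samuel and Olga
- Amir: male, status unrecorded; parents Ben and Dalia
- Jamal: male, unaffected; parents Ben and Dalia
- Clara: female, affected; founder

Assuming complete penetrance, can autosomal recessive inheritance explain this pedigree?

Yes

A consistent assignment under autosomal recessive exists: Marcus ss, Kira ss, Ben ss, Olga ss, Samuel ss, Dalia SS, Tariq ss, Rosa ss, Amir Ss, Jamal Ss, Clara ss.
In this assignment every recorded phenotype matches its genotype and every non-founder's genotype is obtainable from its parents' genotypes, so the pedigree is consistent.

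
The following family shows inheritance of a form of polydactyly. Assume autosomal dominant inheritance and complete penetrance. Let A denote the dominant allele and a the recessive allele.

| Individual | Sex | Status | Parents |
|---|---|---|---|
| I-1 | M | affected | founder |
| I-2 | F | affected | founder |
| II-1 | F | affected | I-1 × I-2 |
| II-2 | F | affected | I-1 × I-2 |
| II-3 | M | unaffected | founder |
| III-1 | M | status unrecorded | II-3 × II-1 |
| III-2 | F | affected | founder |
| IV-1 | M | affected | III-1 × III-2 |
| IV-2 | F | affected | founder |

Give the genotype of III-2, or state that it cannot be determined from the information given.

cannot be determined

III-2's phenotype allows AA or Aa, and no parent or child forces a single allele at both positions; consistent genotype assignments exist with III-2 as AA or Aa.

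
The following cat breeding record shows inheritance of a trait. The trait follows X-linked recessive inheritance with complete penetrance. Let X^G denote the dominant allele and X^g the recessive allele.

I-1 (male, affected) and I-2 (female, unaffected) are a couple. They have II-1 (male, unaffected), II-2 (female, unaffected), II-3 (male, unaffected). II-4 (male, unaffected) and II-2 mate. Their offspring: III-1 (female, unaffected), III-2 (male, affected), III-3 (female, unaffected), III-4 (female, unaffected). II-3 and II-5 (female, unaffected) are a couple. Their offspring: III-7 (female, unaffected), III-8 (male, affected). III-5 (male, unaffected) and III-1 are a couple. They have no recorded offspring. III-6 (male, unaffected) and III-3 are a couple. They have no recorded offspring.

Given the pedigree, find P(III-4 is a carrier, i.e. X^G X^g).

1/2

II-4 is unaffected, so II-4 is X^G Y.
II-2 is unaffected so carries G and received g from I-1 (X^g Y), so II-2 is X^G X^g.
Their cross gives offspring ratios 1/2 X^G X^G : 1/2 X^G X^g. Conditioning on III-4 being unaffected, P(X^G X^g) = 1/2 / 1 = 1/2.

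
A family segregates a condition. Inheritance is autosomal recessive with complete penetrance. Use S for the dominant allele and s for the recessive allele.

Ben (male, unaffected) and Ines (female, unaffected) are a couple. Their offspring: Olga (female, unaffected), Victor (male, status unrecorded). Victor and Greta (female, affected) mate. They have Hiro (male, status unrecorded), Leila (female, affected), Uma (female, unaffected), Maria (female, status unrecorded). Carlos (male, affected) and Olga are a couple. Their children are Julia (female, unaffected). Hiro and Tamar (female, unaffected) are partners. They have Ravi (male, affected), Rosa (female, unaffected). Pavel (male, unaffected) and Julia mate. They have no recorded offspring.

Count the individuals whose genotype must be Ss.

Obligate heterozygotes: Victor passed S to Uma (Ss, whose s came from Greta) and passed s to Leila (ss), so Victor is Ss; Uma is unaffected so carries S and received s from Greta (ss), so Uma is Ss; Tamar is unaffected so carries S and passed s to Ravi (ss), so Tamar is Ss; Julia is unaffected so carries S and received s from Carlos (ss), so Julia is Ss.
Every other individual is either homozygous by phenotype or has at least one consistent homozygous assignment, so the count is 4.

4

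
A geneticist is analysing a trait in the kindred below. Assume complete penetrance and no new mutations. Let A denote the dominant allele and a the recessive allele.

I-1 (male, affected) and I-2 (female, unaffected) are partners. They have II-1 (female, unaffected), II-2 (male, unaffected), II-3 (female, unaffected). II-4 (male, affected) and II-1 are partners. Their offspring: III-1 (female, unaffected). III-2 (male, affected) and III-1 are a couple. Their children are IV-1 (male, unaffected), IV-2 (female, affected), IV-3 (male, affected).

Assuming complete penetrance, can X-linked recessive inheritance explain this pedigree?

A consistent assignment under X-linked recessive exists: I-1 X^a Y, I-2 X^A X^A, II-1 X^A X^a, II-2 X^A Y, II-3 X^A X^a, II-4 X^a Y, III-1 X^A X^a, III-2 X^a Y, IV-1 X^A Y, IV-2 X^a X^a, IV-3 X^a Y.
In this assignment every recorded phenotype matches its genotype and every non-founder's genotype is obtainable from its parents' genotypes, so the pedigree is consistent.

Yes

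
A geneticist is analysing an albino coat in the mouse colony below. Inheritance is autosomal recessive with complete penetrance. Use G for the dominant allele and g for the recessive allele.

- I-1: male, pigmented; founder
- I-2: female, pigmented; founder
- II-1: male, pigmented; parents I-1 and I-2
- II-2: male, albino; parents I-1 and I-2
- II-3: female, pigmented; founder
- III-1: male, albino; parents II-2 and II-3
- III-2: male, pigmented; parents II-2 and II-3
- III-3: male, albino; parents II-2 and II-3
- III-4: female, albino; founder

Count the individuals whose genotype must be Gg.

Obligate heterozygotes: I-1 is pigmented so carries G and passed g to II-2 (gg), so I-1 is Gg; I-2 is pigmented so carries G and passed g to II-2 (gg), so I-2 is Gg; II-3 is pigmented so carries G and passed g to III-1 (gg), so II-3 is Gg; III-2 is pigmented so carries G and received g from II-2 (gg), so III-2 is Gg.
Every other individual is either homozygous by phenotype or has at least one consistent homozygous assignment, so the count is 4.

4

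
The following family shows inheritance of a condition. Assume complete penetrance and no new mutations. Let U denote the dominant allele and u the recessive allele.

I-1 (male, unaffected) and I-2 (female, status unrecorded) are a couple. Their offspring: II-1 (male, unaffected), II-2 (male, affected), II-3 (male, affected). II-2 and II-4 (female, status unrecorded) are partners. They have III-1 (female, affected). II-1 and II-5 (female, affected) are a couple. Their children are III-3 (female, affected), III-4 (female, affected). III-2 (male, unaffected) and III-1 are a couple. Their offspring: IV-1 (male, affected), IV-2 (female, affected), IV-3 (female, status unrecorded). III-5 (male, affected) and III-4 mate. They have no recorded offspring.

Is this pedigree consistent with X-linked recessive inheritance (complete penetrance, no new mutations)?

Under X-linked recessive, III-3 (affected, female) cannot arise from II-1 (unaffected) × II-5 (affected).

No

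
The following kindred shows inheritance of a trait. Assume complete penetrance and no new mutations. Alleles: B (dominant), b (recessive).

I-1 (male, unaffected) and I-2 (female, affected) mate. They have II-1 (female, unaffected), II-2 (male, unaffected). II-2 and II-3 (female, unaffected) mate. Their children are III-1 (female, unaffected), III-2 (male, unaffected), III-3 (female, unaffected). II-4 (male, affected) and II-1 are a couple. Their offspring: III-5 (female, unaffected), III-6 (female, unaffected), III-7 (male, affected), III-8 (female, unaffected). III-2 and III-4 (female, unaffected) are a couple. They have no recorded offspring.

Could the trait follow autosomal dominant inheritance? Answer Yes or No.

A consistent assignment under autosomal dominant exists: I-1 bb, I-2 Bb, II-1 bb, II-2 bb, II-3 bb, II-4 Bb, III-1 bb, III-2 bb, III-3 bb, III-4 bb, III-5 bb, III-6 bb, III-7 Bb, III-8 bb.
In this assignment every recorded phenotype matches its genotype and every non-founder's genotype is obtainable from its parents' genotypes, so the pedigree is consistent.

Yes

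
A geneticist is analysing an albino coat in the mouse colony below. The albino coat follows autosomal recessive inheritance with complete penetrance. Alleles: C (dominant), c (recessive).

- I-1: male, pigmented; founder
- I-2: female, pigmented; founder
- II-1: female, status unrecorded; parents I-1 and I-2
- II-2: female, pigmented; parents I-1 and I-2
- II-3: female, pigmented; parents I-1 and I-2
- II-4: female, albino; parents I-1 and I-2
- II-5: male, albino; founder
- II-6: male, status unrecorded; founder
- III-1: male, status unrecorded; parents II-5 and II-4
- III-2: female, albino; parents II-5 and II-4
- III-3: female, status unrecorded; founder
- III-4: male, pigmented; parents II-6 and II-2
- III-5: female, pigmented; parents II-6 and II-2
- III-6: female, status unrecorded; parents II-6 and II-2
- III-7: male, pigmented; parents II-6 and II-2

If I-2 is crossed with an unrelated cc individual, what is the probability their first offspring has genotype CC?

0

I-2 is pigmented so carries C and passed c to II-4 (cc), so I-2 is Cc.
The cross gives 1/2 Cc : 1/2 cc, so P(offspring has genotype CC) = 0.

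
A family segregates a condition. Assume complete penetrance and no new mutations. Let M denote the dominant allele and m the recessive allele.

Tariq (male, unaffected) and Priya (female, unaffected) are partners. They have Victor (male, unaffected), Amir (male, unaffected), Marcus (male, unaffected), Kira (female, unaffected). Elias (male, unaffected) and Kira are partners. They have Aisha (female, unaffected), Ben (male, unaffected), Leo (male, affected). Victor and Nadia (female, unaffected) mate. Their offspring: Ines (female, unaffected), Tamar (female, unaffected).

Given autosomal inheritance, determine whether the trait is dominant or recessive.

recessive

Elias and Kira are both unaffected yet have an affected child Leo. Under dominance, an affected child requires at least one affected parent, so the trait cannot be dominant.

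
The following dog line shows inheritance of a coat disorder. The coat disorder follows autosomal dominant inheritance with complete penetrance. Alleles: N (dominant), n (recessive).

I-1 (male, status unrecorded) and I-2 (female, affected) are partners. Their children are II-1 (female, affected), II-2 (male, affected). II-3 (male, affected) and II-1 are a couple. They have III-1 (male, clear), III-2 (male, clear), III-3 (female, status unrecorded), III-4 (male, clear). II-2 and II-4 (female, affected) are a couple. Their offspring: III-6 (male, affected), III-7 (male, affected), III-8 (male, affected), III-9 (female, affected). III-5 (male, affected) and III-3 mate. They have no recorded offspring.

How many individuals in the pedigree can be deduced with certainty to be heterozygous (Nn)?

Obligate heterozygotes: II-1 is affected so carries N and passed n to III-1 (nn), so II-1 is Nn; II-3 is affected so carries N and passed n to III-1 (nn), so II-3 is Nn.
Every other individual is either homozygous by phenotype or has at least one consistent homozygous assignment, so the count is 2.

2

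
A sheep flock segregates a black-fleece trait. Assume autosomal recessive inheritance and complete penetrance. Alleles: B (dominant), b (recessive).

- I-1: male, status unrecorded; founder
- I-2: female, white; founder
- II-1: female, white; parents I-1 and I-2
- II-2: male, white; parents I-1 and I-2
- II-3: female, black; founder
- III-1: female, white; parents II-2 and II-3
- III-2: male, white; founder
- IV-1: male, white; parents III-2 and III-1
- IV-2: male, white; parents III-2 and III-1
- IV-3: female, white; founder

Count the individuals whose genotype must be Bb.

Obligate heterozygotes: III-1 is white so carries B and received b from II-3 (bb), so III-1 is Bb.
Every other individual is either homozygous by phenotype or has at least one consistent homozygous assignment, so the count is 1.

1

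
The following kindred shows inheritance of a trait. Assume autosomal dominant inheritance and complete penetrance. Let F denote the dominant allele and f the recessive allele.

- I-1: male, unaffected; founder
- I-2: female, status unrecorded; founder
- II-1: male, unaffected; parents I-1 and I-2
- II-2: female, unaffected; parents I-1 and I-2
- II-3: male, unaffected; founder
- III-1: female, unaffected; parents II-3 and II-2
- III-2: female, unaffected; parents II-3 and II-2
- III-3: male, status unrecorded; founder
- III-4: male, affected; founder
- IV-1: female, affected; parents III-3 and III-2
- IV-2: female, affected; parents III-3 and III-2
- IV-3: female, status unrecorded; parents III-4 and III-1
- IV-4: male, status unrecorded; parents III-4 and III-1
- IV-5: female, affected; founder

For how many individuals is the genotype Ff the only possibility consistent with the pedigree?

2

Obligate heterozygotes: IV-1 is affected so carries F and received f from III-2 (ff), so IV-1 is Ff; IV-2 is affected so carries F and received f from III-2 (ff), so IV-2 is Ff.
Every other individual is either homozygous by phenotype or has at least one consistent homozygous assignment, so the count is 2.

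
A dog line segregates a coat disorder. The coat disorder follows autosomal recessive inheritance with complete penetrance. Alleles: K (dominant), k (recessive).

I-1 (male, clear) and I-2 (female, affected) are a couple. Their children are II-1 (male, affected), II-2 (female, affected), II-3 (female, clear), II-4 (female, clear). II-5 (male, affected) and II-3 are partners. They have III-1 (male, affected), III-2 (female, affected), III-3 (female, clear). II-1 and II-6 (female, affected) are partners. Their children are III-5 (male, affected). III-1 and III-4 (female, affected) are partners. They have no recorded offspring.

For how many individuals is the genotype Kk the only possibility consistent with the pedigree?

4

Obligate heterozygotes: I-1 is clear so carries K and passed k to II-1 (kk), so I-1 is Kk; II-3 is clear so carries K and received k from I-2 (kk), so II-3 is Kk; II-4 is clear so carries K and received k from I-2 (kk), so II-4 is Kk; III-3 is clear so carries K and received k from II-5 (kk), so III-3 is Kk.
Every other individual is either homozygous by phenotype or has at least one consistent homozygous assignment, so the count is 4.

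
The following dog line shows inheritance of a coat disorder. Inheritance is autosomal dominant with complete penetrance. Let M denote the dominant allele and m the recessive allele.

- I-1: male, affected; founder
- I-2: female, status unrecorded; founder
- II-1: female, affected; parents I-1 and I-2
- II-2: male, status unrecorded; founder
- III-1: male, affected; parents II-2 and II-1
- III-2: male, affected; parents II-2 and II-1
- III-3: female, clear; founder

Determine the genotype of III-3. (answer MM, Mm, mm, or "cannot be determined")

mm

III-3 is clear, so III-3 is mm.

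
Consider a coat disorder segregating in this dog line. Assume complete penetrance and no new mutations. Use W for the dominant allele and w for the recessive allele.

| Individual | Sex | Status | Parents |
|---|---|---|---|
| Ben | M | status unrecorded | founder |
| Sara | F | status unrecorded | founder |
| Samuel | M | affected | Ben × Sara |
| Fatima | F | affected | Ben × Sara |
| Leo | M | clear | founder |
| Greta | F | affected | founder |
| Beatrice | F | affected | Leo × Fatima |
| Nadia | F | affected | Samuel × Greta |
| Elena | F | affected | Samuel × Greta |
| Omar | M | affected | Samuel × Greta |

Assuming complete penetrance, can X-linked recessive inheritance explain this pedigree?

Under X-linked recessive, Beatrice (affected, female) cannot arise from Leo (clear) × Fatima (affected).

No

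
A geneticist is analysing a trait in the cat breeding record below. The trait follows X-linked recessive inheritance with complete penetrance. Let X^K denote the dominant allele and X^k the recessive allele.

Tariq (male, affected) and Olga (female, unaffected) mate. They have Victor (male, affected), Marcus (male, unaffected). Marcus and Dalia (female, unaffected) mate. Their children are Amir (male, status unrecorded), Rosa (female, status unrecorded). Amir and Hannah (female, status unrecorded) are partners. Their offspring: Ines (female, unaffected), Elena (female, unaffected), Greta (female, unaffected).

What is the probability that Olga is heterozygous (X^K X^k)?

1

Olga is unaffected so carries K and passed k to Victor (X^k Y), so Olga is X^K X^k, giving P(X^K X^k) = 1.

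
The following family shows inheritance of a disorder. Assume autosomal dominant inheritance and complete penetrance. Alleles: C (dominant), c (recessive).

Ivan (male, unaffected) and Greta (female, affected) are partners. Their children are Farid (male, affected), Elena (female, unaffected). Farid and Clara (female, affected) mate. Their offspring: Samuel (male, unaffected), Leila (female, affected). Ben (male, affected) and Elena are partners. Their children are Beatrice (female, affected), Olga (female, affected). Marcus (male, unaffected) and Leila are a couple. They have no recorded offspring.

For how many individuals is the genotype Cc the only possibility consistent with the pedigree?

5

Obligate heterozygotes: Greta is affected so carries C and passed c to Elena (cc), so Greta is Cc; Farid is affected so carries C and received c from Ivan (cc), so Farid is Cc; Clara is affected so carries C and passed c to Samuel (cc), so Clara is Cc; Beatrice is affected so carries C and received c from Elena (cc), so Beatrice is Cc; Olga is affected so carries C and received c from Elena (cc), so Olga is Cc.
Every other individual is either homozygous by phenotype or has at least one consistent homozygous assignment, so the count is 5.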